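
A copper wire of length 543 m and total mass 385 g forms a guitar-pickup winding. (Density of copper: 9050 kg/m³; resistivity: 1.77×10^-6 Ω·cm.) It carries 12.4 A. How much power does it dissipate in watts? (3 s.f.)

ρ = 1.77×10^-6 Ω·cm = 1.77×10^-8 Ω·m
A = m/(density·L) = 0.385/(9050×543) = 7.8345e-08 m²
R = ρL/A = (1.77×10^-8)(543)/(7.8345e-08) = 122.7 Ω
P = I²R = (12.4)² × 122.7 = 18900 W

18900 W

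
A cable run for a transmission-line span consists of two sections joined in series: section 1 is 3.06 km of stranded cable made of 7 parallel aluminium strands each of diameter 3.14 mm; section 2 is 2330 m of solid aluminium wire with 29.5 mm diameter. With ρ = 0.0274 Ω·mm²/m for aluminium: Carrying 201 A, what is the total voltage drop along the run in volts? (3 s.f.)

330 V

ρ = 0.0274 Ω·mm²/m = 2.74×10^-8 Ω·m
Section 1: A_strand = π(1.5700e-03)² = 7.744e-06 m²; R₁ = ρL/(N·A_s) = (2.74×10^-8)(3060)/(7×7.744e-06) = 1.547 Ω
Section 2: A = π(d/2)² = π(1.4750e-02 m)² = 6.835e-04 m²
R₂ = (2.74×10^-8)(2330)/(6.835e-04) = 0.09341 Ω
R = R₁ + R₂ = 1.64 Ω
V = IR = 201 × 1.64 = 330 V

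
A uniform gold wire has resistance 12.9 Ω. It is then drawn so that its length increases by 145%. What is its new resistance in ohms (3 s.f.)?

k = 1 + 145/100 = 2.45; volume constant ⇒ A' = A/k, so R' = k²R.
R' = 6.003 × 12.9 = 77.4 Ω

77.4 Ω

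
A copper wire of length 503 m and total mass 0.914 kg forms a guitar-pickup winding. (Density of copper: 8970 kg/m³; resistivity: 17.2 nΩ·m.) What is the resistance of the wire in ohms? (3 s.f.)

42.7 Ω

ρ = 17.2 nΩ·m = 1.72×10^-8 Ω·m
A = m/(density·L) = 0.914/(8970×503) = 2.0257e-07 m²
R = ρL/A = (1.72×10^-8)(503)/(2.0257e-07) = 42.7 Ω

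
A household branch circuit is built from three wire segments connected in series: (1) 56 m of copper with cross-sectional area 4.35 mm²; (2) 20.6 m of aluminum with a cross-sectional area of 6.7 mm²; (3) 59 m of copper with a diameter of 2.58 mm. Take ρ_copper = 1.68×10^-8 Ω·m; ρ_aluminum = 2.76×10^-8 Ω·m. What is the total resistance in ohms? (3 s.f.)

0.491 Ω

Seg 1: A = 4.35 mm² = 4.350e-06 m²
R_1 = (1.68×10^-8)(56)/(4.350e-06) = 0.2163 Ω
Seg 2: A = 6.7 mm² = 6.700e-06 m²
R_2 = (2.76×10^-8)(20.6)/(6.700e-06) = 0.08486 Ω
Seg 3: A = π(d/2)² = π(1.2900e-03 m)² = 5.228e-06 m²
R_3 = (1.68×10^-8)(59)/(5.228e-06) = 0.1896 Ω
R_total = R_1 + R_2 + R_3 = 0.491 Ω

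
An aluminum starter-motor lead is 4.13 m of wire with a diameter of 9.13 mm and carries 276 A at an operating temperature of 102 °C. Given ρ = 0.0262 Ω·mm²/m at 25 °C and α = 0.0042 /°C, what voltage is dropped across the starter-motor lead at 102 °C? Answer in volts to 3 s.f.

0.604 V

ρ = 0.0262 Ω·mm²/m = 2.62×10^-8 Ω·m
A = π(d/2)² = π(4.5650e-03 m)² = 6.547e-05 m²
R₍25₎ = ρL/A = (2.62×10^-8)(4.13)/(6.547e-05) = 0.001653 Ω
R₍102₎ = R₍25₎(1 + αΔT) = 0.001653 × (1 + 0.0042×77) = 0.002187 Ω
V = IR = 276 × 0.002187 = 0.604 V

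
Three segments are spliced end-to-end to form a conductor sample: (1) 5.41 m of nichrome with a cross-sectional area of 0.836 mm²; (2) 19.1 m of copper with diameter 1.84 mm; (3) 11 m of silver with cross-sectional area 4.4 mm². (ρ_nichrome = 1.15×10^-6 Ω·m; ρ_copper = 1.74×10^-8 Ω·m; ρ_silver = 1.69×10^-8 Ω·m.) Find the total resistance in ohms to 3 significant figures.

Seg 1: A = 0.836 mm² = 8.360e-07 m²
R_1 = (1.15×10^-6)(5.41)/(8.360e-07) = 7.442 Ω
Seg 2: A = π(d/2)² = π(9.2000e-04 m)² = 2.659e-06 m²
R_2 = (1.74×10^-8)(19.1)/(2.659e-06) = 0.125 Ω
Seg 3: A = 4.4 mm² = 4.400e-06 m²
R_3 = (1.69×10^-8)(11)/(4.400e-06) = 0.04225 Ω
R_total = R_1 + R_2 + R_3 = 7.61 Ω

7.61 Ω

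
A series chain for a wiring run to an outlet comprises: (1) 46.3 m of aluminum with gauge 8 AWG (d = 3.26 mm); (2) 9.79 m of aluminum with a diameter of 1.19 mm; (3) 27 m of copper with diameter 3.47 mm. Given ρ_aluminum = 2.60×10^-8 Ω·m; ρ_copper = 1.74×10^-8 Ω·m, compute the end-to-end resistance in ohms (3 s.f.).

0.423 Ω

Seg 1: A = π(3.26/2 mm)² = π(1.6300e-03 m)² = 8.347e-06 m²
R_1 = (2.60×10^-8)(46.3)/(8.347e-06) = 0.1442 Ω
Seg 2: A = π(d/2)² = π(5.9500e-04 m)² = 1.112e-06 m²
R_2 = (2.60×10^-8)(9.79)/(1.112e-06) = 0.2289 Ω
Seg 3: A = π(d/2)² = π(1.7350e-03 m)² = 9.457e-06 m²
R_3 = (1.74×10^-8)(27)/(9.457e-06) = 0.04968 Ω
R_total = R_1 + R_2 + R_3 = 0.423 Ω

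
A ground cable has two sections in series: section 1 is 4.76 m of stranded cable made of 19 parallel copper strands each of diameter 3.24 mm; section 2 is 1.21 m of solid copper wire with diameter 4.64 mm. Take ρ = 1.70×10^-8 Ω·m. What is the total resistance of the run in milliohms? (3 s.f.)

Section 1: A_strand = π(1.6200e-03)² = 8.245e-06 m²; R₁ = ρL/(N·A_s) = (1.70×10^-8)(4.76)/(19×8.245e-06) = 5.166×10^-4 Ω
Section 2: A = π(d/2)² = π(2.3200e-03 m)² = 1.691e-05 m²
R₂ = (1.70×10^-8)(1.21)/(1.691e-05) = 0.001216 Ω
R = R₁ + R₂ = 1.73 mΩ

1.73 mΩ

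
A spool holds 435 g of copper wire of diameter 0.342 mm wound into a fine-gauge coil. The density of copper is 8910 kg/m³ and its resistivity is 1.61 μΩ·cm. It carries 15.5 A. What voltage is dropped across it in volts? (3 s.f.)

1440 V

ρ = 1.61 μΩ·cm = 1.61×10^-8 Ω·m
A = π(d/2)² = π(1.7100e-04 m)² = 9.1863e-08 m²
L = m/(density·A) = 0.435/(8910×9.1863e-08) = 531.5 m
R = ρL/A = (1.61×10^-8)(531.5)/(9.1863e-08) = 93.14 Ω
V = IR = 15.5 × 93.14 = 1440 V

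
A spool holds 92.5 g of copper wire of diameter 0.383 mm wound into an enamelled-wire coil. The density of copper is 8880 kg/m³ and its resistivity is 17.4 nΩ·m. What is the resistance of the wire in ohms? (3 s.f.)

ρ = 17.4 nΩ·m = 1.74×10^-8 Ω·m
A = π(d/2)² = π(1.9150e-04 m)² = 1.1521e-07 m²
L = m/(density·A) = 0.0925/(8880×1.1521e-07) = 90.42 m
R = ρL/A = (1.74×10^-8)(90.42)/(1.1521e-07) = 13.7 Ω

13.7 Ω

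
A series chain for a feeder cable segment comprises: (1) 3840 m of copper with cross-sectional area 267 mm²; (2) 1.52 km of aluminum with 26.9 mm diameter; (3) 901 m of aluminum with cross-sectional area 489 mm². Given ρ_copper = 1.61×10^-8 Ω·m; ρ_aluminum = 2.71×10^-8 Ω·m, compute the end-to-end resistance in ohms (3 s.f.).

Seg 1: A = 267 mm² = 2.670e-04 m²
R_1 = (1.61×10^-8)(3840)/(2.670e-04) = 0.2316 Ω
Seg 2: A = π(d/2)² = π(1.3450e-02 m)² = 5.683e-04 m²
R_2 = (2.71×10^-8)(1520)/(5.683e-04) = 0.07248 Ω
Seg 3: A = 489 mm² = 4.890e-04 m²
R_3 = (2.71×10^-8)(901)/(4.890e-04) = 0.04993 Ω
R_total = R_1 + R_2 + R_3 = 0.354 Ω

0.354 Ω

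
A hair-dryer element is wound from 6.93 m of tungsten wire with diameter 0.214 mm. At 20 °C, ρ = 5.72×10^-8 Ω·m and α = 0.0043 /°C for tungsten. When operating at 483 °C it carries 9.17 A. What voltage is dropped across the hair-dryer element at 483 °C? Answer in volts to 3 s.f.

302 V

A = π(d/2)² = π(1.0700e-04 m)² = 3.597e-08 m²
R₍20₎ = ρL/A = (5.72×10^-8)(6.93)/(3.597e-08) = 11.02 Ω
R₍483₎ = R₍20₎(1 + αΔT) = 11.02 × (1 + 0.0043×463) = 32.96 Ω
V = IR = 9.17 × 32.96 = 302 V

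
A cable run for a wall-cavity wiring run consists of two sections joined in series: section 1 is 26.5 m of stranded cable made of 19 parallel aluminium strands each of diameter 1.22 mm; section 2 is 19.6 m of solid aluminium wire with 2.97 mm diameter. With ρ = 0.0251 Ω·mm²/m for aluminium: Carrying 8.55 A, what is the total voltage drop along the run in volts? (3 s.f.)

ρ = 0.0251 Ω·mm²/m = 2.51×10^-8 Ω·m
Section 1: A_strand = π(6.1000e-04)² = 1.169e-06 m²; R₁ = ρL/(N·A_s) = (2.51×10^-8)(26.5)/(19×1.169e-06) = 0.02995 Ω
Section 2: A = π(d/2)² = π(1.4850e-03 m)² = 6.928e-06 m²
R₂ = (2.51×10^-8)(19.6)/(6.928e-06) = 0.07101 Ω
R = R₁ + R₂ = 0.101 Ω
V = IR = 8.55 × 0.101 = 0.863 V

0.863 V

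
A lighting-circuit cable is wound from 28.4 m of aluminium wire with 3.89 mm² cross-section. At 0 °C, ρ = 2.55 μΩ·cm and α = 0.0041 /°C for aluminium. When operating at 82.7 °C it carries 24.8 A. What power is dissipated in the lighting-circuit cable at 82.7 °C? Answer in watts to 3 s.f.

153 W

ρ = 2.55 μΩ·cm = 2.55×10^-8 Ω·m
A = 3.89 mm² = 3.890e-06 m²
R₍0₎ = ρL/A = (2.55×10^-8)(28.4)/(3.890e-06) = 0.1862 Ω
R₍82.7₎ = R₍0₎(1 + αΔT) = 0.1862 × (1 + 0.0041×82.7) = 0.2493 Ω
P = I²R = (24.8)² × 0.2493 = 153 W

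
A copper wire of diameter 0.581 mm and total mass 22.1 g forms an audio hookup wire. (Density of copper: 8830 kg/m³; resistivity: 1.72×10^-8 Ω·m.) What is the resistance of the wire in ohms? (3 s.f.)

0.612 Ω

A = π(d/2)² = π(2.9050e-04 m)² = 2.6512e-07 m²
L = m/(density·A) = 0.0221/(8830×2.6512e-07) = 9.44 m
R = ρL/A = (1.72×10^-8)(9.44)/(2.6512e-07) = 0.612 Ω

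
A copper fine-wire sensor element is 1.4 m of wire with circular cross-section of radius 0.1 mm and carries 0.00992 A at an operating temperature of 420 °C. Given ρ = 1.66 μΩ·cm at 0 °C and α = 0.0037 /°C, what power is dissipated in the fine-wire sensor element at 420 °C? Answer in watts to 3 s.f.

1.86×10^-4 W

ρ = 1.66 μΩ·cm = 1.66×10^-8 Ω·m
A = πr² = π(1.0000e-04 m)² = 3.142e-08 m²
R₍0₎ = ρL/A = (1.66×10^-8)(1.4)/(3.142e-08) = 0.7398 Ω
R₍420₎ = R₍0₎(1 + αΔT) = 0.7398 × (1 + 0.0037×420) = 1.889 Ω
P = I²R = (0.00992)² × 1.889 = 1.86×10^-4 W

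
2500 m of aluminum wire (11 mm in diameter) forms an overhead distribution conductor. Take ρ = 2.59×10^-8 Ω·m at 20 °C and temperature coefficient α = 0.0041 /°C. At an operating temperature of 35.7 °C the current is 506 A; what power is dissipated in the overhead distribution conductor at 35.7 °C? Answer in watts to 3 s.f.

1.86×10^5 W

A = π(d/2)² = π(5.5000e-03 m)² = 9.503e-05 m²
R₍20₎ = ρL/A = (2.59×10^-8)(2500)/(9.503e-05) = 0.6813 Ω
R₍35.7₎ = R₍20₎(1 + αΔT) = 0.6813 × (1 + 0.0041×15.7) = 0.7252 Ω
P = I²R = (506)² × 0.7252 = 1.86×10^5 W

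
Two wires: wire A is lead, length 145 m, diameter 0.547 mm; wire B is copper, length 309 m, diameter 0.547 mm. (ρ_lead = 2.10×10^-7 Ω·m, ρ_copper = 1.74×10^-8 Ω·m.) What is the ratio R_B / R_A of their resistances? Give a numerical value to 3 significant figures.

0.177

R ∝ ρL/d², so R_B/R_A = (ρ_B/ρ_A) × (L_B/L_A)
= (1.74×10^-8/2.10×10^-7) × (309/145) = 0.177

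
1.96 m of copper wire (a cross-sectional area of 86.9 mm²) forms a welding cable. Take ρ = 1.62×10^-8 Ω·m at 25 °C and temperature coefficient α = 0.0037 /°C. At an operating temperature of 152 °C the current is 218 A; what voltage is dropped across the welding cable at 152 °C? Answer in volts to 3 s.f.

A = 86.9 mm² = 8.690e-05 m²
R₍25₎ = ρL/A = (1.62×10^-8)(1.96)/(8.690e-05) = 3.654×10^-4 Ω
R₍152₎ = R₍25₎(1 + αΔT) = 3.654×10^-4 × (1 + 0.0037×127) = 5.371×10^-4 Ω
V = IR = 218 × 5.371×10^-4 = 0.117 V

0.117 V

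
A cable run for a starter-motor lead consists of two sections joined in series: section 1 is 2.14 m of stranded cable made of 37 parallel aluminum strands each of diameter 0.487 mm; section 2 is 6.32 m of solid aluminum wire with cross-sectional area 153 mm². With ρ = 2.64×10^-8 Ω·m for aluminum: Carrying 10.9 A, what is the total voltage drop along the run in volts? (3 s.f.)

0.101 V

Section 1: A_strand = π(2.4350e-04)² = 1.863e-07 m²; R₁ = ρL/(N·A_s) = (2.64×10^-8)(2.14)/(37×1.863e-07) = 0.008197 Ω
Section 2: A = 153 mm² = 1.530e-04 m²
R₂ = (2.64×10^-8)(6.32)/(1.530e-04) = 0.001091 Ω
R = R₁ + R₂ = 0.009288 Ω
V = IR = 10.9 × 0.009288 = 0.101 V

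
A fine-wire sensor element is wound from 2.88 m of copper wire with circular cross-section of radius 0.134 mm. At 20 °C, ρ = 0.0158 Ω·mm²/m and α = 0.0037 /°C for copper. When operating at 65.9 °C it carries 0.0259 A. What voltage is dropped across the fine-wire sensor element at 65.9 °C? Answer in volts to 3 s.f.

0.0244 V

ρ = 0.0158 Ω·mm²/m = 1.58×10^-8 Ω·m
A = πr² = π(1.3400e-04 m)² = 5.641e-08 m²
R₍20₎ = ρL/A = (1.58×10^-8)(2.88)/(5.641e-08) = 0.8067 Ω
R₍65.9₎ = R₍20₎(1 + αΔT) = 0.8067 × (1 + 0.0037×45.9) = 0.9437 Ω
V = IR = 0.0259 × 0.9437 = 0.0244 V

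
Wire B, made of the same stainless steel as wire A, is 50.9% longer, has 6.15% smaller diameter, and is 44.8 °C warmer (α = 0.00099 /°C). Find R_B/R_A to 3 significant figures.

1.79

R ∝ ρL/d² with ρ ∝ (1+αΔT), so R_B/R_A = (1 + 50.9/100) × (1 − 6.15/100)⁻² × (1 + 0.00099×44.8)
= 1.509 × 1.135 × 1.044 = 1.79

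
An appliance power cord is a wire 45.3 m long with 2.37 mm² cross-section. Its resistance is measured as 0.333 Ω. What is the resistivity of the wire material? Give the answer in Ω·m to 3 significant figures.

A = 2.37 mm² = 2.370e-06 m²
ρ = RA/L = (0.333)(2.370e-06)/(45.3) = 1.74×10^-8 Ω·m

1.74×10^-8 Ω·m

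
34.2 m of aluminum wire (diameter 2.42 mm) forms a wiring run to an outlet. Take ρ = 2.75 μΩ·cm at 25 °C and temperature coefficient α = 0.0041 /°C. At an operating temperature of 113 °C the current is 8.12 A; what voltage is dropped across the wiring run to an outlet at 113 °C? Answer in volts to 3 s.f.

ρ = 2.75 μΩ·cm = 2.75×10^-8 Ω·m
A = π(d/2)² = π(1.2100e-03 m)² = 4.600e-06 m²
R₍25₎ = ρL/A = (2.75×10^-8)(34.2)/(4.600e-06) = 0.2045 Ω
R₍113₎ = R₍25₎(1 + αΔT) = 0.2045 × (1 + 0.0041×88) = 0.2782 Ω
V = IR = 8.12 × 0.2782 = 2.26 V

2.26 V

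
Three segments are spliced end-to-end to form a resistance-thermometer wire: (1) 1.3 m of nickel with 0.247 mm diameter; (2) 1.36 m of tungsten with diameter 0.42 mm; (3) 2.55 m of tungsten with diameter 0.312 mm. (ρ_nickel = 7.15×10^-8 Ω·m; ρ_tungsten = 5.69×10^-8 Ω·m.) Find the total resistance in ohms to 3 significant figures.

Seg 1: A = π(d/2)² = π(1.2350e-04 m)² = 4.792e-08 m²
R_1 = (7.15×10^-8)(1.3)/(4.792e-08) = 1.94 Ω
Seg 2: A = π(d/2)² = π(2.1000e-04 m)² = 1.385e-07 m²
R_2 = (5.69×10^-8)(1.36)/(1.385e-07) = 0.5586 Ω
Seg 3: A = π(d/2)² = π(1.5600e-04 m)² = 7.645e-08 m²
R_3 = (5.69×10^-8)(2.55)/(7.645e-08) = 1.898 Ω
R_total = R_1 + R_2 + R_3 = 4.40 Ω

4.40 Ω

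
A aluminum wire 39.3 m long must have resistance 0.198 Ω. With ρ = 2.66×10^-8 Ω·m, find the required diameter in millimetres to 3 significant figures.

A = ρL/R = (2.66×10^-8)(39.3)/(0.198) = 5.280e-06 m²
d = 2√(A/π) = 2.593e-03 m = 2.59 mm

2.59 mm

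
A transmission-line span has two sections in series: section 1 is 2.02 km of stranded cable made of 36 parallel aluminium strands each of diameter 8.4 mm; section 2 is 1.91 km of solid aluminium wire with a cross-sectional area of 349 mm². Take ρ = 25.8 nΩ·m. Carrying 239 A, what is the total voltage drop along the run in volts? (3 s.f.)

40.0 V

ρ = 25.8 nΩ·m = 2.58×10^-8 Ω·m
Section 1: A_strand = π(4.2000e-03)² = 5.542e-05 m²; R₁ = ρL/(N·A_s) = (2.58×10^-8)(2020)/(36×5.542e-05) = 0.02612 Ω
Section 2: A = 349 mm² = 3.490e-04 m²
R₂ = (2.58×10^-8)(1910)/(3.490e-04) = 0.1412 Ω
R = R₁ + R₂ = 0.1673 Ω
V = IR = 239 × 0.1673 = 40.0 V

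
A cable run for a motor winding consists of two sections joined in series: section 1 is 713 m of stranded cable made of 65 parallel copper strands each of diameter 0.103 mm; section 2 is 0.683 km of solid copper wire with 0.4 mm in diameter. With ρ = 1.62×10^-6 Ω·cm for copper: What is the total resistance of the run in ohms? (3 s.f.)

109 Ω

ρ = 1.62×10^-6 Ω·cm = 1.62×10^-8 Ω·m
Section 1: A_strand = π(5.1500e-05)² = 8.332e-09 m²; R₁ = ρL/(N·A_s) = (1.62×10^-8)(713)/(65×8.332e-09) = 21.33 Ω
Section 2: A = π(d/2)² = π(2.0000e-04 m)² = 1.257e-07 m²
R₂ = (1.62×10^-8)(683)/(1.257e-07) = 88.05 Ω
R = R₁ + R₂ = 109 Ω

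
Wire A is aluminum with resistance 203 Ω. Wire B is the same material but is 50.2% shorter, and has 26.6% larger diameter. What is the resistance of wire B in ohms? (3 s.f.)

63.1 Ω

R ∝ L/d², so R_B/R_A = (1 − 50.2/100) × (1 + 26.6/100)⁻²
= 0.498 × 0.6239 = 0.3107
R_B = 0.3107 × 203 = 63.1 Ω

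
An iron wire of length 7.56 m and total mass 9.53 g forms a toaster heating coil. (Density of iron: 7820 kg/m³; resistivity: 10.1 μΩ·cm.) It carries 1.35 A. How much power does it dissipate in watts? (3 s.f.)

ρ = 10.1 μΩ·cm = 1.01×10^-7 Ω·m
A = m/(density·L) = 0.00953/(7820×7.56) = 1.6120e-07 m²
R = ρL/A = (1.01×10^-7)(7.56)/(1.6120e-07) = 4.737 Ω
P = I²R = (1.35)² × 4.737 = 8.63 W

8.63 W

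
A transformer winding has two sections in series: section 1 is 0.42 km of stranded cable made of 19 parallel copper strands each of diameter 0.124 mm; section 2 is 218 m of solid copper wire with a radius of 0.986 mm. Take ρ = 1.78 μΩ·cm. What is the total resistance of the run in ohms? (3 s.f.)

ρ = 1.78 μΩ·cm = 1.78×10^-8 Ω·m
Section 1: A_strand = π(6.2000e-05)² = 1.208e-08 m²; R₁ = ρL/(N·A_s) = (1.78×10^-8)(420)/(19×1.208e-08) = 32.58 Ω
Section 2: A = πr² = π(9.8600e-04 m)² = 3.054e-06 m²
R₂ = (1.78×10^-8)(218)/(3.054e-06) = 1.27 Ω
R = R₁ + R₂ = 33.9 Ω

33.9 Ω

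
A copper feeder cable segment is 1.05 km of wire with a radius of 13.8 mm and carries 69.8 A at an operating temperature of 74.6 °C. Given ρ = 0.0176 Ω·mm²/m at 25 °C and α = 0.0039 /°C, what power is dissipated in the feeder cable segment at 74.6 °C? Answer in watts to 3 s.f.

ρ = 0.0176 Ω·mm²/m = 1.76×10^-8 Ω·m
A = πr² = π(1.3800e-02 m)² = 5.983e-04 m²
R₍25₎ = ρL/A = (1.76×10^-8)(1050)/(5.983e-04) = 0.03089 Ω
R₍74.6₎ = R₍25₎(1 + αΔT) = 0.03089 × (1 + 0.0039×49.6) = 0.03686 Ω
P = I²R = (69.8)² × 0.03686 = 180 W

180 W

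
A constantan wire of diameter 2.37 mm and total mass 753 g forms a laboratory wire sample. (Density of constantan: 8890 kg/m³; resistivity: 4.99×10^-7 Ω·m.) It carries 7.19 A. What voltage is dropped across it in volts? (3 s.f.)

A = π(d/2)² = π(1.1850e-03 m)² = 4.4115e-06 m²
L = m/(density·A) = 0.753/(8890×4.4115e-06) = 19.2 m
R = ρL/A = (4.99×10^-7)(19.2)/(4.4115e-06) = 2.172 Ω
V = IR = 7.19 × 2.172 = 15.6 V

15.6 V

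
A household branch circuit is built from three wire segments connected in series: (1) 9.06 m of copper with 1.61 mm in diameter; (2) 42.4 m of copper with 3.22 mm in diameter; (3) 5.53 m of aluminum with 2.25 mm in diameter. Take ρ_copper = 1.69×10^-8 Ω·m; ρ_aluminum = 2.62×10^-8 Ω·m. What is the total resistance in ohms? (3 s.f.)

Seg 1: A = π(d/2)² = π(8.0500e-04 m)² = 2.036e-06 m²
R_1 = (1.69×10^-8)(9.06)/(2.036e-06) = 0.07521 Ω
Seg 2: A = π(d/2)² = π(1.6100e-03 m)² = 8.143e-06 m²
R_2 = (1.69×10^-8)(42.4)/(8.143e-06) = 0.08799 Ω
Seg 3: A = π(d/2)² = π(1.1250e-03 m)² = 3.976e-06 m²
R_3 = (2.62×10^-8)(5.53)/(3.976e-06) = 0.03644 Ω
R_total = R_1 + R_2 + R_3 = 0.200 Ω

0.200 Ω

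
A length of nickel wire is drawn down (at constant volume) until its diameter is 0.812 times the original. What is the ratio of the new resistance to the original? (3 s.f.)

Volume constant ⇒ L' = L/r² with r = 0.812. R' = ρL'/A' = ρ(L/r²)/(πr²d₀²/4) = R/r⁴.
Factor = 2.30

2.30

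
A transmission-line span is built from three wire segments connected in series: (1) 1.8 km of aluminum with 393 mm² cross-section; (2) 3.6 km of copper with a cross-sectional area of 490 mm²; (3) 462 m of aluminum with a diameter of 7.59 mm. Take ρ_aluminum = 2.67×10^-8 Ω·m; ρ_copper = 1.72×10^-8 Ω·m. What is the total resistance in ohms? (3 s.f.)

0.521 Ω

Seg 1: A = 393 mm² = 3.930e-04 m²
R_1 = (2.67×10^-8)(1800)/(3.930e-04) = 0.1223 Ω
Seg 2: A = 490 mm² = 4.900e-04 m²
R_2 = (1.72×10^-8)(3600)/(4.900e-04) = 0.1264 Ω
Seg 3: A = π(d/2)² = π(3.7950e-03 m)² = 4.525e-05 m²
R_3 = (2.67×10^-8)(462)/(4.525e-05) = 0.2726 Ω
R_total = R_1 + R_2 + R_3 = 0.521 Ω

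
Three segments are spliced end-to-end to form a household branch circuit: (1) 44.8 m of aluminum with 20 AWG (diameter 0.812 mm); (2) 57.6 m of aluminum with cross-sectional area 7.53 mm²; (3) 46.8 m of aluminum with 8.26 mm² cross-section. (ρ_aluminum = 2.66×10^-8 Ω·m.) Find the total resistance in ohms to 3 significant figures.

Seg 1: A = π(0.812/2 mm)² = π(4.0600e-04 m)² = 5.178e-07 m²
R_1 = (2.66×10^-8)(44.8)/(5.178e-07) = 2.301 Ω
Seg 2: A = 7.53 mm² = 7.530e-06 m²
R_2 = (2.66×10^-8)(57.6)/(7.530e-06) = 0.2035 Ω
Seg 3: A = 8.26 mm² = 8.260e-06 m²
R_3 = (2.66×10^-8)(46.8)/(8.260e-06) = 0.1507 Ω
R_total = R_1 + R_2 + R_3 = 2.66 Ω

2.66 Ω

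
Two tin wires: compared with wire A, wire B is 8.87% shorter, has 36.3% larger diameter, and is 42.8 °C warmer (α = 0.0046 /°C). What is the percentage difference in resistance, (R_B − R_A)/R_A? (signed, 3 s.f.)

R ∝ ρL/d² with ρ ∝ (1+αΔT), so R_B/R_A = (1 − 8.87/100) × (1 + 36.3/100)⁻² × (1 + 0.0046×42.8)
= 0.9113 × 0.5383 × 1.197 = 0.5871
(R_B − R_A)/R_A = 0.5871 − 1 = -41.3%

-41.3%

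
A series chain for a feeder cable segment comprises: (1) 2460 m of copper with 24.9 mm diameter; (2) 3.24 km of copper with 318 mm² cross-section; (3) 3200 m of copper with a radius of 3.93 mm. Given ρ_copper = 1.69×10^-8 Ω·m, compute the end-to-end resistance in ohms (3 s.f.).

1.37 Ω

Seg 1: A = π(d/2)² = π(1.2450e-02 m)² = 4.870e-04 m²
R_1 = (1.69×10^-8)(2460)/(4.870e-04) = 0.08538 Ω
Seg 2: A = 318 mm² = 3.180e-04 m²
R_2 = (1.69×10^-8)(3240)/(3.180e-04) = 0.1722 Ω
Seg 3: A = πr² = π(3.9300e-03 m)² = 4.852e-05 m²
R_3 = (1.69×10^-8)(3200)/(4.852e-05) = 1.115 Ω
R_total = R_1 + R_2 + R_3 = 1.37 Ω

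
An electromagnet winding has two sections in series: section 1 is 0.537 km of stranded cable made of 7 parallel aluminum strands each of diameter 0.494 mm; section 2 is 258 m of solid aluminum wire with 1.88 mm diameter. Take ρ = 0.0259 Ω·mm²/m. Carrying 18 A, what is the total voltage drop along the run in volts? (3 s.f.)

230 V

ρ = 0.0259 Ω·mm²/m = 2.59×10^-8 Ω·m
Section 1: A_strand = π(2.4700e-04)² = 1.917e-07 m²; R₁ = ρL/(N·A_s) = (2.59×10^-8)(537)/(7×1.917e-07) = 10.37 Ω
Section 2: A = π(d/2)² = π(9.4000e-04 m)² = 2.776e-06 m²
R₂ = (2.59×10^-8)(258)/(2.776e-06) = 2.407 Ω
R = R₁ + R₂ = 12.77 Ω
V = IR = 18 × 12.77 = 230 V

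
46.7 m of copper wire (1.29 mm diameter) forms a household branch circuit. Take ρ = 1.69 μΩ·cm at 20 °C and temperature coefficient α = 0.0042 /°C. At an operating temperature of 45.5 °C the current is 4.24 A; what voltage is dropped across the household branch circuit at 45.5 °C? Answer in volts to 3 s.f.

2.83 V

ρ = 1.69 μΩ·cm = 1.69×10^-8 Ω·m
A = π(d/2)² = π(6.4500e-04 m)² = 1.307e-06 m²
R₍20₎ = ρL/A = (1.69×10^-8)(46.7)/(1.307e-06) = 0.6039 Ω
R₍45.5₎ = R₍20₎(1 + αΔT) = 0.6039 × (1 + 0.0042×25.5) = 0.6685 Ω
V = IR = 4.24 × 0.6685 = 2.83 V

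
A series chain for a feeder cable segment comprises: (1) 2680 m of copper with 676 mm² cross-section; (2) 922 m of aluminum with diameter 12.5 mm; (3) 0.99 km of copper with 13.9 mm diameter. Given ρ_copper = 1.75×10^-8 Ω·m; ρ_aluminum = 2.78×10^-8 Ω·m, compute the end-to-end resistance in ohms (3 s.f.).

0.392 Ω

Seg 1: A = 676 mm² = 6.760e-04 m²
R_1 = (1.75×10^-8)(2680)/(6.760e-04) = 0.06938 Ω
Seg 2: A = π(d/2)² = π(6.2500e-03 m)² = 1.227e-04 m²
R_2 = (2.78×10^-8)(922)/(1.227e-04) = 0.2089 Ω
Seg 3: A = π(d/2)² = π(6.9500e-03 m)² = 1.517e-04 m²
R_3 = (1.75×10^-8)(990)/(1.517e-04) = 0.1142 Ω
R_total = R_1 + R_2 + R_3 = 0.392 Ω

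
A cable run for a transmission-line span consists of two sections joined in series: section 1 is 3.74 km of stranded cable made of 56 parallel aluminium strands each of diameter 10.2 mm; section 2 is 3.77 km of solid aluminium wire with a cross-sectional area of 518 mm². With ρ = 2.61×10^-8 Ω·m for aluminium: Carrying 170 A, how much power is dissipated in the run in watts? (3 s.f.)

Section 1: A_strand = π(5.1000e-03)² = 8.171e-05 m²; R₁ = ρL/(N·A_s) = (2.61×10^-8)(3740)/(56×8.171e-05) = 0.02133 Ω
Section 2: A = 518 mm² = 5.180e-04 m²
R₂ = (2.61×10^-8)(3770)/(5.180e-04) = 0.19 Ω
R = R₁ + R₂ = 0.2113 Ω
P = I²R = (170)² × 0.2113 = 6110 W

6110 W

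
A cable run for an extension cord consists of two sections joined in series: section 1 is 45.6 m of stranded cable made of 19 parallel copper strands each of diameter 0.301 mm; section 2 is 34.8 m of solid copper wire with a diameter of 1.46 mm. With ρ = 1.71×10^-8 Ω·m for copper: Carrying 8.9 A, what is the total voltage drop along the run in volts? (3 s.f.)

Section 1: A_strand = π(1.5050e-04)² = 7.116e-08 m²; R₁ = ρL/(N·A_s) = (1.71×10^-8)(45.6)/(19×7.116e-08) = 0.5767 Ω
Section 2: A = π(d/2)² = π(7.3000e-04 m)² = 1.674e-06 m²
R₂ = (1.71×10^-8)(34.8)/(1.674e-06) = 0.3555 Ω
R = R₁ + R₂ = 0.9322 Ω
V = IR = 8.9 × 0.9322 = 8.30 V

8.30 V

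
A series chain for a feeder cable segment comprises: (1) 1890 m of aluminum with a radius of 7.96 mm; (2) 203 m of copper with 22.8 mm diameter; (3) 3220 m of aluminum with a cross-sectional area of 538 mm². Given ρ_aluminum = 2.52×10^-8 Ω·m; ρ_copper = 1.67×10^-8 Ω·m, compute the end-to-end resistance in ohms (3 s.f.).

Seg 1: A = πr² = π(7.9600e-03 m)² = 1.991e-04 m²
R_1 = (2.52×10^-8)(1890)/(1.991e-04) = 0.2393 Ω
Seg 2: A = π(d/2)² = π(1.1400e-02 m)² = 4.083e-04 m²
R_2 = (1.67×10^-8)(203)/(4.083e-04) = 0.008303 Ω
Seg 3: A = 538 mm² = 5.380e-04 m²
R_3 = (2.52×10^-8)(3220)/(5.380e-04) = 0.1508 Ω
R_total = R_1 + R_2 + R_3 = 0.398 Ω

0.398 Ω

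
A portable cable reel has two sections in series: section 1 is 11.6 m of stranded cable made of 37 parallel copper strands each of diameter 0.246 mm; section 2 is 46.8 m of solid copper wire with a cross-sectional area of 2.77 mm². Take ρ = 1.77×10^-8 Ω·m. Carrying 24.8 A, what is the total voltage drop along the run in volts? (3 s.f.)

Section 1: A_strand = π(1.2300e-04)² = 4.753e-08 m²; R₁ = ρL/(N·A_s) = (1.77×10^-8)(11.6)/(37×4.753e-08) = 0.1168 Ω
Section 2: A = 2.77 mm² = 2.770e-06 m²
R₂ = (1.77×10^-8)(46.8)/(2.770e-06) = 0.299 Ω
R = R₁ + R₂ = 0.4158 Ω
V = IR = 24.8 × 0.4158 = 10.3 V

10.3 V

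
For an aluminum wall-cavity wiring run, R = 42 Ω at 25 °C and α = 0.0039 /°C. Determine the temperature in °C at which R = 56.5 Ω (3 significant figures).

R = R₀(1 + α(T − T₀)) ⇒ T = T₀ + (R/R₀ − 1)/α
T = 25 + (56.5/42 − 1)/0.0039 = 25 + (0.3452)/0.0039 = 114 °C

114 °C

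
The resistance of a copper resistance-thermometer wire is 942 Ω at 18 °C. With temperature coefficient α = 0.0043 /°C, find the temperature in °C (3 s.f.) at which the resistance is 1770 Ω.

R = R₀(1 + α(T − T₀)) ⇒ T = T₀ + (R/R₀ − 1)/α
T = 18 + (1770/942 − 1)/0.0043 = 18 + (0.879)/0.0043 = 222 °C

222 °C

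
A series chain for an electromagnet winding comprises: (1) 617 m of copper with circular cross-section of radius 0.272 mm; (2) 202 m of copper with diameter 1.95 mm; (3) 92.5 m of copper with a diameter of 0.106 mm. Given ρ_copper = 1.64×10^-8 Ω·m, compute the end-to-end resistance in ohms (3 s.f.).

217 Ω

Seg 1: A = πr² = π(2.7200e-04 m)² = 2.324e-07 m²
R_1 = (1.64×10^-8)(617)/(2.324e-07) = 43.54 Ω
Seg 2: A = π(d/2)² = π(9.7500e-04 m)² = 2.986e-06 m²
R_2 = (1.64×10^-8)(202)/(2.986e-06) = 1.109 Ω
Seg 3: A = π(d/2)² = π(5.3000e-05 m)² = 8.825e-09 m²
R_3 = (1.64×10^-8)(92.5)/(8.825e-09) = 171.9 Ω
R_total = R_1 + R_2 + R_3 = 217 Ω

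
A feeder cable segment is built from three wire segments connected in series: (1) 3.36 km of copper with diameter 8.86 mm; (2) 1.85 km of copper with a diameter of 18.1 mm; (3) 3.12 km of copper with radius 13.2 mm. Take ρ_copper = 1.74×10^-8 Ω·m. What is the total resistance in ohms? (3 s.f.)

Seg 1: A = π(d/2)² = π(4.4300e-03 m)² = 6.165e-05 m²
R_1 = (1.74×10^-8)(3360)/(6.165e-05) = 0.9483 Ω
Seg 2: A = π(d/2)² = π(9.0500e-03 m)² = 2.573e-04 m²
R_2 = (1.74×10^-8)(1850)/(2.573e-04) = 0.1251 Ω
Seg 3: A = πr² = π(1.3200e-02 m)² = 5.474e-04 m²
R_3 = (1.74×10^-8)(3120)/(5.474e-04) = 0.09918 Ω
R_total = R_1 + R_2 + R_3 = 1.17 Ω

1.17 Ω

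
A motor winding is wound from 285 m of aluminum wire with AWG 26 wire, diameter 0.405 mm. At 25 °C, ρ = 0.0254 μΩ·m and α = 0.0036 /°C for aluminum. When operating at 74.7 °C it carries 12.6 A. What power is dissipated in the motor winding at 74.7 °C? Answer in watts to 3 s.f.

ρ = 0.0254 μΩ·m = 2.54×10^-8 Ω·m
A = π(0.405/2 mm)² = π(2.0250e-04 m)² = 1.288e-07 m²
R₍25₎ = ρL/A = (2.54×10^-8)(285)/(1.288e-07) = 56.19 Ω
R₍74.7₎ = R₍25₎(1 + αΔT) = 56.19 × (1 + 0.0036×49.7) = 66.25 Ω
P = I²R = (12.6)² × 66.25 = 10500 W

10500 W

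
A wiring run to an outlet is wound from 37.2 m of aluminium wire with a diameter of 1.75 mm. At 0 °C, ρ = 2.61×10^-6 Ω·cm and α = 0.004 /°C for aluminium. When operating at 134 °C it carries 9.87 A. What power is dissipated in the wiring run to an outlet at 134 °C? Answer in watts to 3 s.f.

ρ = 2.61×10^-6 Ω·cm = 2.61×10^-8 Ω·m
A = π(d/2)² = π(8.7500e-04 m)² = 2.405e-06 m²
R₍0₎ = ρL/A = (2.61×10^-8)(37.2)/(2.405e-06) = 0.4037 Ω
R₍134₎ = R₍0₎(1 + αΔT) = 0.4037 × (1 + 0.004×134) = 0.62 Ω
P = I²R = (9.87)² × 0.62 = 60.4 W

60.4 W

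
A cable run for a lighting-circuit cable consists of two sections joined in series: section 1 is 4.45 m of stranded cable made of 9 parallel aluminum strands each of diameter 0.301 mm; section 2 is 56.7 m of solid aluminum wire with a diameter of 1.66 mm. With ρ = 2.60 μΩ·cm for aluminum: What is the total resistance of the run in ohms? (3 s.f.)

0.862 Ω

ρ = 2.60 μΩ·cm = 2.60×10^-8 Ω·m
Section 1: A_strand = π(1.5050e-04)² = 7.116e-08 m²; R₁ = ρL/(N·A_s) = (2.60×10^-8)(4.45)/(9×7.116e-08) = 0.1807 Ω
Section 2: A = π(d/2)² = π(8.3000e-04 m)² = 2.164e-06 m²
R₂ = (2.60×10^-8)(56.7)/(2.164e-06) = 0.6812 Ω
R = R₁ + R₂ = 0.862 Ω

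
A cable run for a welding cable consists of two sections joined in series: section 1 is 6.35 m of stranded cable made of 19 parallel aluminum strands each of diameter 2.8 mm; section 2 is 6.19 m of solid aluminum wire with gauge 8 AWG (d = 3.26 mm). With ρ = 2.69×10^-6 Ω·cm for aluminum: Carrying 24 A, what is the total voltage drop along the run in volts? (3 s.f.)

0.514 V

ρ = 2.69×10^-6 Ω·cm = 2.69×10^-8 Ω·m
Section 1: A_strand = π(1.4000e-03)² = 6.158e-06 m²; R₁ = ρL/(N·A_s) = (2.69×10^-8)(6.35)/(19×6.158e-06) = 0.00146 Ω
Section 2: A = π(3.26/2 mm)² = π(1.6300e-03 m)² = 8.347e-06 m²
R₂ = (2.69×10^-8)(6.19)/(8.347e-06) = 0.01995 Ω
R = R₁ + R₂ = 0.02141 Ω
V = IR = 24 × 0.02141 = 0.514 V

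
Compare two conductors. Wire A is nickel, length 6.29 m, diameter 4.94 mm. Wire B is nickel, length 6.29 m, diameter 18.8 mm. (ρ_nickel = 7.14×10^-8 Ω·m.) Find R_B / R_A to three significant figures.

0.0690

R ∝ ρL/d², so R_B/R_A = (d_A/d_B)²
= (4.94/18.8)² = 0.0690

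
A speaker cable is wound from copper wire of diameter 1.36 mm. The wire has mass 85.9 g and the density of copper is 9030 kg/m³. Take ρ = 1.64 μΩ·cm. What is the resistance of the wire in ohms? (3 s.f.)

ρ = 1.64 μΩ·cm = 1.64×10^-8 Ω·m
A = π(d/2)² = π(6.8000e-04 m)² = 1.4527e-06 m²
L = m/(density·A) = 0.0859/(9030×1.4527e-06) = 6.548 m
R = ρL/A = (1.64×10^-8)(6.548)/(1.4527e-06) = 0.0739 Ω

0.0739 Ω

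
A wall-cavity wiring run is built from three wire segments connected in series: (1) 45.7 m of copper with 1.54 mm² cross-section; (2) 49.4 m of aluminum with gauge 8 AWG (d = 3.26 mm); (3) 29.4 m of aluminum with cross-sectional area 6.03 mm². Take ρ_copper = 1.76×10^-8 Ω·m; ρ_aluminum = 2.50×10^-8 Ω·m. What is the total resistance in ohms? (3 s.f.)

Seg 1: A = 1.54 mm² = 1.540e-06 m²
R_1 = (1.76×10^-8)(45.7)/(1.540e-06) = 0.5223 Ω
Seg 2: A = π(3.26/2 mm)² = π(1.6300e-03 m)² = 8.347e-06 m²
R_2 = (2.50×10^-8)(49.4)/(8.347e-06) = 0.148 Ω
Seg 3: A = 6.03 mm² = 6.030e-06 m²
R_3 = (2.50×10^-8)(29.4)/(6.030e-06) = 0.1219 Ω
R_total = R_1 + R_2 + R_3 = 0.792 Ω

0.792 Ω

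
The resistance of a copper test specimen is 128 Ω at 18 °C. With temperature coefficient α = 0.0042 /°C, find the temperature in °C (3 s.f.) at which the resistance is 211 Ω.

R = R₀(1 + α(T − T₀)) ⇒ T = T₀ + (R/R₀ − 1)/α
T = 18 + (211/128 − 1)/0.0042 = 18 + (0.6484)/0.0042 = 172 °C

172 °C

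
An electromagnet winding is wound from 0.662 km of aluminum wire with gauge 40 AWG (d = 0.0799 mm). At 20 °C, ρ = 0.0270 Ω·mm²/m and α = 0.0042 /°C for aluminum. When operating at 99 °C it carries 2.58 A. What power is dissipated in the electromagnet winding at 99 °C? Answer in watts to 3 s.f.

ρ = 0.0270 Ω·mm²/m = 2.70×10^-8 Ω·m
A = π(0.0799/2 mm)² = π(3.9950e-05 m)² = 5.014e-09 m²
R₍20₎ = ρL/A = (2.70×10^-8)(662)/(5.014e-09) = 3565 Ω
R₍99₎ = R₍20₎(1 + αΔT) = 3565 × (1 + 0.0042×79) = 4748 Ω
P = I²R = (2.58)² × 4748 = 31600 W

31600 W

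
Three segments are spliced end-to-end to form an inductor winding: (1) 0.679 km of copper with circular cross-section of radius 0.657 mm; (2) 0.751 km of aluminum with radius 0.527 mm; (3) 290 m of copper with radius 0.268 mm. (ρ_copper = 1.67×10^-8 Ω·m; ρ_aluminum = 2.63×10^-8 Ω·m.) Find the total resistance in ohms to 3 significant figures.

52.5 Ω

Seg 1: A = πr² = π(6.5700e-04 m)² = 1.356e-06 m²
R_1 = (1.67×10^-8)(679)/(1.356e-06) = 8.362 Ω
Seg 2: A = πr² = π(5.2700e-04 m)² = 8.725e-07 m²
R_2 = (2.63×10^-8)(751)/(8.725e-07) = 22.64 Ω
Seg 3: A = πr² = π(2.6800e-04 m)² = 2.256e-07 m²
R_3 = (1.67×10^-8)(290)/(2.256e-07) = 21.46 Ω
R_total = R_1 + R_2 + R_3 = 52.5 Ω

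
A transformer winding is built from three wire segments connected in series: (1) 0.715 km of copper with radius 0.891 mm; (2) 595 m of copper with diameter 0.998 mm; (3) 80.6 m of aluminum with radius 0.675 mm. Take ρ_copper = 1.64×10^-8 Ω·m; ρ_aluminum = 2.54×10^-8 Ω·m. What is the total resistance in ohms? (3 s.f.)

Seg 1: A = πr² = π(8.9100e-04 m)² = 2.494e-06 m²
R_1 = (1.64×10^-8)(715)/(2.494e-06) = 4.702 Ω
Seg 2: A = π(d/2)² = π(4.9900e-04 m)² = 7.823e-07 m²
R_2 = (1.64×10^-8)(595)/(7.823e-07) = 12.47 Ω
Seg 3: A = πr² = π(6.7500e-04 m)² = 1.431e-06 m²
R_3 = (2.54×10^-8)(80.6)/(1.431e-06) = 1.43 Ω
R_total = R_1 + R_2 + R_3 = 18.6 Ω

18.6 Ω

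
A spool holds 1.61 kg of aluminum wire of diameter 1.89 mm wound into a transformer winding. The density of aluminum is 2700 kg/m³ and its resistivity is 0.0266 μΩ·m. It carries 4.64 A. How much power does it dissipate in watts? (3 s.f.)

43.4 W

ρ = 0.0266 μΩ·m = 2.66×10^-8 Ω·m
A = π(d/2)² = π(9.4500e-04 m)² = 2.8055e-06 m²
L = m/(density·A) = 1.61/(2700×2.8055e-06) = 212.5 m
R = ρL/A = (2.66×10^-8)(212.5)/(2.8055e-06) = 2.015 Ω
P = I²R = (4.64)² × 2.015 = 43.4 W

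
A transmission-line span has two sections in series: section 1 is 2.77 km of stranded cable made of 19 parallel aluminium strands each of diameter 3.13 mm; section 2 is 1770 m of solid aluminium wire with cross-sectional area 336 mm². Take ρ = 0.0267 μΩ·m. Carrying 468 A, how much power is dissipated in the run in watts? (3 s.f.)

1.42×10^5 W

ρ = 0.0267 μΩ·m = 2.67×10^-8 Ω·m
Section 1: A_strand = π(1.5650e-03)² = 7.694e-06 m²; R₁ = ρL/(N·A_s) = (2.67×10^-8)(2770)/(19×7.694e-06) = 0.5059 Ω
Section 2: A = 336 mm² = 3.360e-04 m²
R₂ = (2.67×10^-8)(1770)/(3.360e-04) = 0.1407 Ω
R = R₁ + R₂ = 0.6465 Ω
P = I²R = (468)² × 0.6465 = 1.42×10^5 W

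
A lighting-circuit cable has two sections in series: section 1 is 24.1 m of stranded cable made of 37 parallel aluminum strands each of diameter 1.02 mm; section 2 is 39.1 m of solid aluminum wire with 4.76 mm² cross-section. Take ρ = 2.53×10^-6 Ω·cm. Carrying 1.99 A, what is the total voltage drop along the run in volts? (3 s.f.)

ρ = 2.53×10^-6 Ω·cm = 2.53×10^-8 Ω·m
Section 1: A_strand = π(5.1000e-04)² = 8.171e-07 m²; R₁ = ρL/(N·A_s) = (2.53×10^-8)(24.1)/(37×8.171e-07) = 0.02017 Ω
Section 2: A = 4.76 mm² = 4.760e-06 m²
R₂ = (2.53×10^-8)(39.1)/(4.760e-06) = 0.2078 Ω
R = R₁ + R₂ = 0.228 Ω
V = IR = 1.99 × 0.228 = 0.454 V

0.454 V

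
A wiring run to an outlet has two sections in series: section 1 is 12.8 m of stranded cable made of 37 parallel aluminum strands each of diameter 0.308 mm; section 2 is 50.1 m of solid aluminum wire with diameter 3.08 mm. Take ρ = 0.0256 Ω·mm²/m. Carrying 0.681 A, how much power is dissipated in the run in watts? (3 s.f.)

ρ = 0.0256 Ω·mm²/m = 2.56×10^-8 Ω·m
Section 1: A_strand = π(1.5400e-04)² = 7.451e-08 m²; R₁ = ρL/(N·A_s) = (2.56×10^-8)(12.8)/(37×7.451e-08) = 0.1189 Ω
Section 2: A = π(d/2)² = π(1.5400e-03 m)² = 7.451e-06 m²
R₂ = (2.56×10^-8)(50.1)/(7.451e-06) = 0.1721 Ω
R = R₁ + R₂ = 0.291 Ω
P = I²R = (0.681)² × 0.291 = 0.135 W

0.135 W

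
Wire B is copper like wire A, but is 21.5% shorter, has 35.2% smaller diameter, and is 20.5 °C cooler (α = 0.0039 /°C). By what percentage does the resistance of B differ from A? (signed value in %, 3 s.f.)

R ∝ ρL/d² with ρ ∝ (1+αΔT), so R_B/R_A = (1 − 21.5/100) × (1 − 35.2/100)⁻² × (1 − 0.0039×20.5)
= 0.785 × 2.381 × 0.9201 = 1.72
(R_B − R_A)/R_A = 1.72 − 1 = 72.0%

72.0%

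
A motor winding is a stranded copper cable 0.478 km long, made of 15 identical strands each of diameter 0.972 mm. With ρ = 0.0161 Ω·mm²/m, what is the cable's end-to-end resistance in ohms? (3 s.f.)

0.691 Ω

ρ = 0.0161 Ω·mm²/m = 1.61×10^-8 Ω·m
A_strand = π(4.8600e-04 m)² = 7.420e-07 m²
R_strand = ρL/A = (1.61×10^-8)(478)/(7.420e-07) = 10.37 Ω
R_total = R_strand/N = 10.37/15 = 0.691 Ω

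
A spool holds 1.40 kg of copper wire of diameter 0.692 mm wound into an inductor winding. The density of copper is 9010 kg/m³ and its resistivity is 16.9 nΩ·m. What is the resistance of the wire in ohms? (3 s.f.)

ρ = 16.9 nΩ·m = 1.69×10^-8 Ω·m
A = π(d/2)² = π(3.4600e-04 m)² = 3.7610e-07 m²
L = m/(density·A) = 1.4/(9010×3.7610e-07) = 413.1 m
R = ρL/A = (1.69×10^-8)(413.1)/(3.7610e-07) = 18.6 Ω

18.6 Ω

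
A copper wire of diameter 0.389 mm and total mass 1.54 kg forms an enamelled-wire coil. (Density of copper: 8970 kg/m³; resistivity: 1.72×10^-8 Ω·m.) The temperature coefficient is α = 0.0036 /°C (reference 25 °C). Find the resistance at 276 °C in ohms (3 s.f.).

398 Ω

A = π(d/2)² = π(1.9450e-04 m)² = 1.1885e-07 m²
L = m/(density·A) = 1.54/(8970×1.1885e-07) = 1445 m
R = ρL/A = (1.72×10^-8)(1445)/(1.1885e-07) = 209.1 Ω
R(276 °C) = 209.1 × (1 + 0.0036×251) = 398 Ω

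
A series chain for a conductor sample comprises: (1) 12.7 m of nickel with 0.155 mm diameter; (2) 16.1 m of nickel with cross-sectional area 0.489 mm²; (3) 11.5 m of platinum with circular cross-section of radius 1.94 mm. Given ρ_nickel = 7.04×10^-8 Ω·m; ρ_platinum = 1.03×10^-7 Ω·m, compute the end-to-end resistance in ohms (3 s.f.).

49.8 Ω

Seg 1: A = π(d/2)² = π(7.7500e-05 m)² = 1.887e-08 m²
R_1 = (7.04×10^-8)(12.7)/(1.887e-08) = 47.38 Ω
Seg 2: A = 0.489 mm² = 4.890e-07 m²
R_2 = (7.04×10^-8)(16.1)/(4.890e-07) = 2.318 Ω
Seg 3: A = πr² = π(1.9400e-03 m)² = 1.182e-05 m²
R_3 = (1.03×10^-7)(11.5)/(1.182e-05) = 0.1002 Ω
R_total = R_1 + R_2 + R_3 = 49.8 Ω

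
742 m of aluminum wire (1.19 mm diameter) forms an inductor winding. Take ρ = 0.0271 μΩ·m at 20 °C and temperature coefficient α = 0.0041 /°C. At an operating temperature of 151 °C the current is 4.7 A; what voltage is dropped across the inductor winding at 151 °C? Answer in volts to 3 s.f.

ρ = 0.0271 μΩ·m = 2.71×10^-8 Ω·m
A = π(d/2)² = π(5.9500e-04 m)² = 1.112e-06 m²
R₍20₎ = ρL/A = (2.71×10^-8)(742)/(1.112e-06) = 18.08 Ω
R₍151₎ = R₍20₎(1 + αΔT) = 18.08 × (1 + 0.0041×131) = 27.79 Ω
V = IR = 4.7 × 27.79 = 131 V

131 V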